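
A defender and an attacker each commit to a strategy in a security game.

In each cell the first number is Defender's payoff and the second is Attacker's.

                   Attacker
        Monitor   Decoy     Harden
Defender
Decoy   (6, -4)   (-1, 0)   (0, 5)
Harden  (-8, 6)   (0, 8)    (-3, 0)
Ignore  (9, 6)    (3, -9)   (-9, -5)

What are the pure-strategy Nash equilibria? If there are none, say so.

Pure-strategy Nash equilibria: (Decoy, Harden); (Ignore, Monitor)

Defender against Monitor: payoffs 6, -8, 9 → best response Ignore.
Defender against Decoy: payoffs -1, 0, 3 → best response Ignore.
Defender against Harden: payoffs 0, -3, -9 → best response Decoy.
Attacker against Decoy: payoffs -4, 0, 5 → best response Harden.
Attacker against Harden: payoffs 6, 8, 0 → best response Decoy.
Attacker against Ignore: payoffs 6, -9, -5 → best response Monitor.
Mutual best responses: (Decoy, Harden); (Ignore, Monitor).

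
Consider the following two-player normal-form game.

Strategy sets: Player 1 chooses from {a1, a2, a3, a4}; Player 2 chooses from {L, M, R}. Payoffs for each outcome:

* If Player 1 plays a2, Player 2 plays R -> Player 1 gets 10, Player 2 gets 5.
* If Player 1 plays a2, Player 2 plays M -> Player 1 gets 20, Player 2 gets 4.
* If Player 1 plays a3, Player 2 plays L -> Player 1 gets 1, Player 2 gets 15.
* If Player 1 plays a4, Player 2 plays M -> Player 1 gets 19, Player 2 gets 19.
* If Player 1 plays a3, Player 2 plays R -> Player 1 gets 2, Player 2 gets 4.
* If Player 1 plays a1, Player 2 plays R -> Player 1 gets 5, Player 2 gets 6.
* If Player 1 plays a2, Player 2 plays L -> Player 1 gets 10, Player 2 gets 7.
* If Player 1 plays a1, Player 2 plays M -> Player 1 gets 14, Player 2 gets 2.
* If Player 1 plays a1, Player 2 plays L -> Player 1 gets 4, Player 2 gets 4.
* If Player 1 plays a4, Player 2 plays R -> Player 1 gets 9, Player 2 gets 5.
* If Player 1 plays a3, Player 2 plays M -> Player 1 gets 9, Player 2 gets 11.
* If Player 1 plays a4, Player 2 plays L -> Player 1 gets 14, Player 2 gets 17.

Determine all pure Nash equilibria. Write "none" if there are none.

Mark each player's best response to every combination of opponents' strategies; a profile where every player is best-responding is a pure Nash equilibrium.
Player 1 against L: payoffs 4, 10, 1, 14 → best response a4.
Player 1 against M: payoffs 14, 20, 9, 19 → best response a2.
Player 1 against R: payoffs 5, 10, 2, 9 → best response a2.
Player 2 against a1: payoffs 4, 2, 6 → best response R.
Player 2 against a2: payoffs 7, 4, 5 → best response L.
Player 2 against a3: payoffs 15, 11, 4 → best response L.
Player 2 against a4: payoffs 17, 19, 5 → best response M.
No profile is a mutual best response for all players.

No pure-strategy Nash equilibrium.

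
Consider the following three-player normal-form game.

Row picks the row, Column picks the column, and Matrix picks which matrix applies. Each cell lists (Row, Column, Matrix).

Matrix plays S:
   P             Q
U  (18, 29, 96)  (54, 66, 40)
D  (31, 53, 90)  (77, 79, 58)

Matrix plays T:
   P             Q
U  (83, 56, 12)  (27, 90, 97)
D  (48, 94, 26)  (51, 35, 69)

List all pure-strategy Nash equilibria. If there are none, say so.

none

(U, P, S): Row can switch to D (18 → 31). Not NE.
(U, P, T): Column can switch to Q (56 → 90). Not NE.
(U, Q, S): Row can switch to D (54 → 77). Not NE.
(U, Q, T): Row can switch to D (27 → 51). Not NE.
(D, P, S): Column can switch to Q (53 → 79). Not NE.
(D, P, T): Row can switch to U (48 → 83). Not NE.
(D, Q, S): Matrix can switch to T (58 → 69). Not NE.
(D, Q, T): Column can switch to P (35 → 94). Not NE.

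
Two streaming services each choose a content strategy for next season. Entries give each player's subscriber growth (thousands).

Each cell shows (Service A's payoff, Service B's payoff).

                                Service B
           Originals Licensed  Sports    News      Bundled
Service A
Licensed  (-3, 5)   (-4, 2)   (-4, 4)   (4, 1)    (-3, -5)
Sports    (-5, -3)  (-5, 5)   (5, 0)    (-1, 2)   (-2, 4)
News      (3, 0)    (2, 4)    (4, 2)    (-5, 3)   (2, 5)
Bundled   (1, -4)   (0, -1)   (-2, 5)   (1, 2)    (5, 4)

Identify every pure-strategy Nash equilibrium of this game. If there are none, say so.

There is no pure-strategy Nash equilibrium.

For each strategy profile, look for a profitable unilateral deviation.
(Licensed, Originals): Service A can switch to News (-3 → 3). Not NE.
(Licensed, Licensed): Service A can switch to News (-4 → 2). Not NE.
(Licensed, Sports): Service A can switch to Sports (-4 → 5). Not NE.
(Licensed, News): Service B can switch to Originals (1 → 5). Not NE.
(Licensed, Bundled): Service A can switch to Sports (-3 → -2). Not NE.
(Sports, Originals): Service A can switch to Licensed (-5 → -3). Not NE.
(Sports, Licensed): Service A can switch to Licensed (-5 → -4). Not NE.
(Sports, Sports): Service B can switch to Licensed (0 → 5). Not NE.
(Sports, News): Service A can switch to Licensed (-1 → 4). Not NE.
(Sports, Bundled): Service A can switch to News (-2 → 2). Not NE.
(The remaining 10 profiles each have a profitable deviation by the same check.)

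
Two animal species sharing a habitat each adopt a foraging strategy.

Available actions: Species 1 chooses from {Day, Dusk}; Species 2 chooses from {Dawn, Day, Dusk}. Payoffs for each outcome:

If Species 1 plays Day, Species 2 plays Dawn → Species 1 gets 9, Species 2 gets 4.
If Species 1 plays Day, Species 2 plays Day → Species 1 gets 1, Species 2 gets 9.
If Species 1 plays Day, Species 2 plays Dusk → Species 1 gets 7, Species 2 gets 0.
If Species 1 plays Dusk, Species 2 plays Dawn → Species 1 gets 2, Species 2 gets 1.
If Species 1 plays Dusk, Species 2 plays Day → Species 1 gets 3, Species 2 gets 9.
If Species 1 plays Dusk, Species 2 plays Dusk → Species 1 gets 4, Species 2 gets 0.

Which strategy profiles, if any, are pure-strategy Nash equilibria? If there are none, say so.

(Day, Dawn): Species 2 can switch to Day (4 → 9). Not NE.
(Day, Day): Species 1 can switch to Dusk (1 → 3). Not NE.
(Day, Dusk): Species 2 can switch to Dawn (0 → 4). Not NE.
(Dusk, Dawn): Species 1 can switch to Day (2 → 9). Not NE.
(Dusk, Day): Species 1 gets 3, best alternative 1; Species 2 gets 9, best alternative 1. No profitable deviation — NE.
(Dusk, Dusk): Species 1 can switch to Day (4 → 7). Not NE.

(Dusk, Day)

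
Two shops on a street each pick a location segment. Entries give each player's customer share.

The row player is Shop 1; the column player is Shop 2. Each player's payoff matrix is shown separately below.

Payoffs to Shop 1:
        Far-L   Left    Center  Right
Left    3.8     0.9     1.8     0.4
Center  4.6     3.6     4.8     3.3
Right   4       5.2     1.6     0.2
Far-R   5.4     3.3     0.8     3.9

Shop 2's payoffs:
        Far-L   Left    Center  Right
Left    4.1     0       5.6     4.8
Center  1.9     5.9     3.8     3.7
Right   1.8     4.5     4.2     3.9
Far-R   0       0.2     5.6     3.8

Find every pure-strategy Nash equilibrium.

Shop 1 against Far-L: payoffs 3.8, 4.6, 4, 5.4 → best response Far-R.
Shop 1 against Left: payoffs 0.9, 3.6, 5.2, 3.3 → best response Right.
Shop 1 against Center: payoffs 1.8, 4.8, 1.6, 0.8 → best response Center.
Shop 1 against Right: payoffs 0.4, 3.3, 0.2, 3.9 → best response Far-R.
Shop 2 against Left: payoffs 4.1, 0, 5.6, 4.8 → best response Center.
Shop 2 against Center: payoffs 1.9, 5.9, 3.8, 3.7 → best response Left.
Shop 2 against Right: payoffs 1.8, 4.5, 4.2, 3.9 → best response Left.
Shop 2 against Far-R: payoffs 0, 0.2, 5.6, 3.8 → best response Center.
Mutual best responses: (Right, Left).

(Right, Left)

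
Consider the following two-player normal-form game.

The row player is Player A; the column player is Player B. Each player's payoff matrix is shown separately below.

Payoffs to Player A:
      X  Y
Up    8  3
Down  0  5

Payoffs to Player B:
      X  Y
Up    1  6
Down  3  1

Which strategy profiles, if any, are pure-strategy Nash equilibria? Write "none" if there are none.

Player A against X: payoffs 8, 0 → best response Up.
Player A against Y: payoffs 3, 5 → best response Down.
Player B against Up: payoffs 1, 6 → best response Y.
Player B against Down: payoffs 3, 1 → best response X.
No profile is a mutual best response for all players.

There is no pure-strategy Nash equilibrium.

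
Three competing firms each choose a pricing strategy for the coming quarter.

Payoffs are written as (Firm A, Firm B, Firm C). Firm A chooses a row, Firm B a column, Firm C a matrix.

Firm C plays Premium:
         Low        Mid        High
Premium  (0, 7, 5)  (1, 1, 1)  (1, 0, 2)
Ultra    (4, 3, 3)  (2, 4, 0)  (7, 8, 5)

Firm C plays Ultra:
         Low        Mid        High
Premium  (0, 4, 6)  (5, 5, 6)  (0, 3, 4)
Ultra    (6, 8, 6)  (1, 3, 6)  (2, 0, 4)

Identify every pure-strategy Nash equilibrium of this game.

Pure-strategy Nash equilibria: (Premium, Mid, Ultra); (Ultra, Low, Ultra); (Ultra, High, Premium)

Check each profile: it is a Nash equilibrium iff no player can strictly gain by switching unilaterally.
(Premium, Low, Premium): Firm A can switch to Ultra (0 → 4). Not NE.
(Premium, Low, Ultra): Firm A can switch to Ultra (0 → 6). Not NE.
(Premium, Mid, Premium): Firm A can switch to Ultra (1 → 2). Not NE.
(Premium, Mid, Ultra): Firm A gets 5, best alternative 1; Firm B gets 5, best alternative 4; Firm C gets 6, best alternative 1. No profitable deviation — NE.
(Premium, High, Premium): Firm A can switch to Ultra (1 → 7). Not NE.
(Premium, High, Ultra): Firm A can switch to Ultra (0 → 2). Not NE.
(Ultra, Low, Premium): Firm B can switch to Mid (3 → 4). Not NE.
(Ultra, Low, Ultra): Firm A gets 6, best alternative 0; Firm B gets 8, best alternative 3; Firm C gets 6, best alternative 3. No profitable deviation — NE.
(Ultra, High, Premium): Firm A gets 7, best alternative 1; Firm B gets 8, best alternative 4; Firm C gets 5, best alternative 4. No profitable deviation — NE.
(The remaining 3 profiles each have a profitable deviation by the same check.)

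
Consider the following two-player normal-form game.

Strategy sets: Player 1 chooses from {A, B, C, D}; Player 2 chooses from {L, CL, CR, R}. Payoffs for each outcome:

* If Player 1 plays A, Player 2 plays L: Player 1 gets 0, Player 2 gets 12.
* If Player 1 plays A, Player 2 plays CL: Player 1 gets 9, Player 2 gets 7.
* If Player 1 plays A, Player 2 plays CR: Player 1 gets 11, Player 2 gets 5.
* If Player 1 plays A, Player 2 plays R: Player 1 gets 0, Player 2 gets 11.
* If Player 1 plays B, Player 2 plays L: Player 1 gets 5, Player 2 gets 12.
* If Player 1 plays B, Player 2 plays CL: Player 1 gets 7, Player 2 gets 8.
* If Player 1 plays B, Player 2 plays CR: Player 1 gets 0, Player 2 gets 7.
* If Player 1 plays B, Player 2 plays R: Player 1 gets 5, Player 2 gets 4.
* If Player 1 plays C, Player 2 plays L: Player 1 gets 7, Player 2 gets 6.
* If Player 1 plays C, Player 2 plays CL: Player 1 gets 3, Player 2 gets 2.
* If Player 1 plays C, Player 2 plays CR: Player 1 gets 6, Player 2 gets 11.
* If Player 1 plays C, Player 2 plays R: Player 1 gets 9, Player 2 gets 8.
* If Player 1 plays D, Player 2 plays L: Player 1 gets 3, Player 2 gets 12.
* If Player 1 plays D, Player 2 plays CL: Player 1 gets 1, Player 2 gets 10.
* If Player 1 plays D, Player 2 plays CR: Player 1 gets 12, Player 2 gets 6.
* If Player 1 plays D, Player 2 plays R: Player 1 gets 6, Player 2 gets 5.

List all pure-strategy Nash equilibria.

This game has no pure Nash equilibrium.

(A, L): Player 1 can switch to B (0 → 5). Not NE.
(A, CL): Player 2 can switch to L (7 → 12). Not NE.
(A, CR): Player 1 can switch to D (11 → 12). Not NE.
(A, R): Player 1 can switch to B (0 → 5). Not NE.
(B, L): Player 1 can switch to C (5 → 7). Not NE.
(B, CL): Player 1 can switch to A (7 → 9). Not NE.
(B, CR): Player 1 can switch to A (0 → 11). Not NE.
(B, R): Player 1 can switch to C (5 → 9). Not NE.
(C, L): Player 2 can switch to CR (6 → 11). Not NE.
(C, CL): Player 1 can switch to A (3 → 9). Not NE.
(C, CR): Player 1 can switch to A (6 → 11). Not NE.
(C, R): Player 2 can switch to CR (8 → 11). Not NE.
(The remaining 4 profiles each have a profitable deviation by the same check.)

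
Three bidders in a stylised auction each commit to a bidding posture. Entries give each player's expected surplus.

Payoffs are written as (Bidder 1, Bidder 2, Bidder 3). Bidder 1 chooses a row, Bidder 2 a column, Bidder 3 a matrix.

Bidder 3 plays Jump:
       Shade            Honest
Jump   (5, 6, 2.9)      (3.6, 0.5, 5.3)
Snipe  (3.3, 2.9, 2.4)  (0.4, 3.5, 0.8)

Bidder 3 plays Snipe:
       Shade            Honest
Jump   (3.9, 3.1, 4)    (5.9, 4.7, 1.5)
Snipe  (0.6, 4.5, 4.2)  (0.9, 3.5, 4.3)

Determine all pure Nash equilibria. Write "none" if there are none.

Mark each player's best response to every combination of opponents' strategies; a profile where every player is best-responding is a pure Nash equilibrium.
Bidder 1 against (Shade, Jump): payoffs 5, 3.3 → best response Jump.
Bidder 1 against (Shade, Snipe): payoffs 3.9, 0.6 → best response Jump.
Bidder 1 against (Honest, Jump): payoffs 3.6, 0.4 → best response Jump.
Bidder 1 against (Honest, Snipe): payoffs 5.9, 0.9 → best response Jump.
Bidder 2 against (Jump, Jump): payoffs 6, 0.5 → best response Shade.
Bidder 2 against (Jump, Snipe): payoffs 3.1, 4.7 → best response Honest.
Bidder 2 against (Snipe, Jump): payoffs 2.9, 3.5 → best response Honest.
Bidder 2 against (Snipe, Snipe): payoffs 4.5, 3.5 → best response Shade.
Bidder 3 against (Jump, Shade): payoffs 2.9, 4 → best response Snipe.
Bidder 3 against (Jump, Honest): payoffs 5.3, 1.5 → best response Jump.
Bidder 3 against (Snipe, Shade): payoffs 2.4, 4.2 → best response Snipe.
Bidder 3 against (Snipe, Honest): payoffs 0.8, 4.3 → best response Snipe.
No profile is a mutual best response for all players.

There is no pure-strategy Nash equilibrium.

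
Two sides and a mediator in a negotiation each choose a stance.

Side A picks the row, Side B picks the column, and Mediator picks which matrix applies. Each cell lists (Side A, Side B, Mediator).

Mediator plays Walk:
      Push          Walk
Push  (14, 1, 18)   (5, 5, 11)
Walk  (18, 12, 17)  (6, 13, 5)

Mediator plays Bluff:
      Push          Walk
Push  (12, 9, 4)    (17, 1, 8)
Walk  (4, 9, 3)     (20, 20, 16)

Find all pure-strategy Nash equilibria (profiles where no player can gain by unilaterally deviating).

Side A against (Push, Walk): payoffs 14, 18 → best response Walk.
Side A against (Push, Bluff): payoffs 12, 4 → best response Push.
Side A against (Walk, Walk): payoffs 5, 6 → best response Walk.
Side A against (Walk, Bluff): payoffs 17, 20 → best response Walk.
Side B against (Push, Walk): payoffs 1, 5 → best response Walk.
Side B against (Push, Bluff): payoffs 9, 1 → best response Push.
Side B against (Walk, Walk): payoffs 12, 13 → best response Walk.
Side B against (Walk, Bluff): payoffs 9, 20 → best response Walk.
Mediator against (Push, Push): payoffs 18, 4 → best response Walk.
Mediator against (Push, Walk): payoffs 11, 8 → best response Walk.
Mediator against (Walk, Push): payoffs 17, 3 → best response Walk.
Mediator against (Walk, Walk): payoffs 5, 16 → best response Bluff.
Mutual best responses: (Walk, Walk, Bluff).

The unique pure-strategy Nash equilibrium is (Walk, Walk, Bluff).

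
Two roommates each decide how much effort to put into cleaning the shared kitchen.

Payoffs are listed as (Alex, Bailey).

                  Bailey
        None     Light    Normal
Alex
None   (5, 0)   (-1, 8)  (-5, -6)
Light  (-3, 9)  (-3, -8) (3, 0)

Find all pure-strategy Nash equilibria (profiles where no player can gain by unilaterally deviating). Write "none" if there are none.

Pure NE: (None, Light)

Alex against None: payoffs 5, -3 → best response None.
Alex against Light: payoffs -1, -3 → best response None.
Alex against Normal: payoffs -5, 3 → best response Light.
Bailey against None: payoffs 0, 8, -6 → best response Light.
Bailey against Light: payoffs 9, -8, 0 → best response None.
Mutual best responses: (None, Light).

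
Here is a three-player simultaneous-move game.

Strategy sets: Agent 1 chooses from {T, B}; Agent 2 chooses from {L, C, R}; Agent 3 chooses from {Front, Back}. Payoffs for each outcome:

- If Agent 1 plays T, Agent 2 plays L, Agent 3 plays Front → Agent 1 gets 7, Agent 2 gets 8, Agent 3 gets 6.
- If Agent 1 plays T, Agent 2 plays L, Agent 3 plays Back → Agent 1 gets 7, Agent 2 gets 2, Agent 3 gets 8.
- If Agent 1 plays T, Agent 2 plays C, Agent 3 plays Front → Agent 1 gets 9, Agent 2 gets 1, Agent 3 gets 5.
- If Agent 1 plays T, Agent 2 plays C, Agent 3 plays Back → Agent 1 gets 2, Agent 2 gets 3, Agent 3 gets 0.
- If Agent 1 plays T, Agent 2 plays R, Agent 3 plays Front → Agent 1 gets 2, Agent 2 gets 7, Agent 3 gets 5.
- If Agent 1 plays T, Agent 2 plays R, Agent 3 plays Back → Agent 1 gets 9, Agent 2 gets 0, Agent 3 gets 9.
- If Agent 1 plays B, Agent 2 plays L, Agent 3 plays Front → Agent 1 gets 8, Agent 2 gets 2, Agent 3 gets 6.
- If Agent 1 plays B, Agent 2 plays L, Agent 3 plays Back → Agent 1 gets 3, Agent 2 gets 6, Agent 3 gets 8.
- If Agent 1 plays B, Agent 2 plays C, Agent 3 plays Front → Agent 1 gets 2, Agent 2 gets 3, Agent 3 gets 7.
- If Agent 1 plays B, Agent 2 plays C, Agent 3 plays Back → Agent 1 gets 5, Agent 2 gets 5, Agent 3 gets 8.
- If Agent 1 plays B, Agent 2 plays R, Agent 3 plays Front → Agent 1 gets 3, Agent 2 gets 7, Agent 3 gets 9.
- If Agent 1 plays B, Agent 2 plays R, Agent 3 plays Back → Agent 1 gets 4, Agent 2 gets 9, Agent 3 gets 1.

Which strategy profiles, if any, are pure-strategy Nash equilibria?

Agent 1 against (L, Front): payoffs 7, 8 → best response B.
Agent 1 against (L, Back): payoffs 7, 3 → best response T.
Agent 1 against (C, Front): payoffs 9, 2 → best response T.
Agent 1 against (C, Back): payoffs 2, 5 → best response B.
Agent 1 against (R, Front): payoffs 2, 3 → best response B.
Agent 1 against (R, Back): payoffs 9, 4 → best response T.
Agent 2 against (T, Front): payoffs 8, 1, 7 → best response L.
Agent 2 against (T, Back): payoffs 2, 3, 0 → best response C.
Agent 2 against (B, Front): payoffs 2, 3, 7 → best response R.
Agent 2 against (B, Back): payoffs 6, 5, 9 → best response R.
Agent 3 against (T, L): payoffs 6, 8 → best response Back.
Agent 3 against (T, C): payoffs 5, 0 → best response Front.
Agent 3 against (T, R): payoffs 5, 9 → best response Back.
Agent 3 against (B, L): payoffs 6, 8 → best response Back.
Agent 3 against (B, C): payoffs 7, 8 → best response Back.
Agent 3 against (B, R): payoffs 9, 1 → best response Front.
Mutual best responses: (B, R, Front).

(B, R, Front)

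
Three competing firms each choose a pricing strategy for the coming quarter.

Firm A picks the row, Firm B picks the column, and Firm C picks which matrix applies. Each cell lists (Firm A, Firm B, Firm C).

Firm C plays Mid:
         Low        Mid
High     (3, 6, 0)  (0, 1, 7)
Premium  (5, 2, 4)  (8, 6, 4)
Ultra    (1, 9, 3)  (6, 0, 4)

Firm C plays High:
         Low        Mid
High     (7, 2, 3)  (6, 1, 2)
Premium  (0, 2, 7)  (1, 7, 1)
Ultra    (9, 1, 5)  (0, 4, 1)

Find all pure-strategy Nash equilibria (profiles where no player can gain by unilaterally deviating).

The unique pure-strategy Nash equilibrium is (Premium, Mid, Mid).

For each player, find the best response to each opponent profile; mutual best responses are the pure NE.
Firm A against (Low, Mid): payoffs 3, 5, 1 → best response Premium.
Firm A against (Low, High): payoffs 7, 0, 9 → best response Ultra.
Firm A against (Mid, Mid): payoffs 0, 8, 6 → best response Premium.
Firm A against (Mid, High): payoffs 6, 1, 0 → best response High.
Firm B against (High, Mid): payoffs 6, 1 → best response Low.
Firm B against (High, High): payoffs 2, 1 → best response Low.
Firm B against (Premium, Mid): payoffs 2, 6 → best response Mid.
Firm B against (Premium, High): payoffs 2, 7 → best response Mid.
Firm B against (Ultra, Mid): payoffs 9, 0 → best response Low.
Firm B against (Ultra, High): payoffs 1, 4 → best response Mid.
Firm C against (High, Low): payoffs 0, 3 → best response High.
Firm C against (High, Mid): payoffs 7, 2 → best response Mid.
Firm C against (Premium, Low): payoffs 4, 7 → best response High.
Firm C against (Premium, Mid): payoffs 4, 1 → best response Mid.
Firm C against (Ultra, Low): payoffs 3, 5 → best response High.
Firm C against (Ultra, Mid): payoffs 4, 1 → best response Mid.
Mutual best responses: (Premium, Mid, Mid).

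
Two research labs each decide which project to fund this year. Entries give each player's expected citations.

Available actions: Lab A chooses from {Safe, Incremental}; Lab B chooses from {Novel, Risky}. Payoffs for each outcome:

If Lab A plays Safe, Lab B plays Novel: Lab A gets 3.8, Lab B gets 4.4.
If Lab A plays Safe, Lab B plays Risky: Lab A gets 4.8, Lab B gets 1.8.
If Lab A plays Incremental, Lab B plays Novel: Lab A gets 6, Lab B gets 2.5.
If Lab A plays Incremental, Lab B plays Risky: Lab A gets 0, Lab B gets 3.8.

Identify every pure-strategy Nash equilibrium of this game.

This game has no pure Nash equilibrium.

Mark each player's best response to every combination of opponents' strategies; a profile where every player is best-responding is a pure Nash equilibrium.
Lab A against Novel: payoffs 3.8, 6 → best response Incremental.
Lab A against Risky: payoffs 4.8, 0 → best response Safe.
Lab B against Safe: payoffs 4.4, 1.8 → best response Novel.
Lab B against Incremental: payoffs 2.5, 3.8 → best response Risky.
No profile is a mutual best response for all players.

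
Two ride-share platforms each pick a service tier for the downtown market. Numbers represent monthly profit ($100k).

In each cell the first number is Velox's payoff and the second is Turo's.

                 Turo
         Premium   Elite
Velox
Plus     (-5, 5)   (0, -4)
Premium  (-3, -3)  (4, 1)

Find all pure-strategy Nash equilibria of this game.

(Plus, Premium): Velox can switch to Premium (-5 → -3). Not NE.
(Plus, Elite): Velox can switch to Premium (0 → 4). Not NE.
(Premium, Premium): Turo can switch to Elite (-3 → 1). Not NE.
(Premium, Elite): Velox gets 4, best alternative 0; Turo gets 1, best alternative -3. No profitable deviation — NE.

Pure NE: (Premium, Elite)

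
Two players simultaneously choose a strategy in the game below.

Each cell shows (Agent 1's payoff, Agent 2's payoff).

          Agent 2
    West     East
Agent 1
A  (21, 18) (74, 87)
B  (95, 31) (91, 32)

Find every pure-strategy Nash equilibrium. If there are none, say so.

The unique pure-strategy Nash equilibrium is (B, East).

Mark each player's best response to every combination of opponents' strategies; a profile where every player is best-responding is a pure Nash equilibrium.
Agent 1 against West: payoffs 21, 95 → best response B.
Agent 1 against East: payoffs 74, 91 → best response B.
Agent 2 against A: payoffs 18, 87 → best response East.
Agent 2 against B: payoffs 31, 32 → best response East.
Mutual best responses: (B, East).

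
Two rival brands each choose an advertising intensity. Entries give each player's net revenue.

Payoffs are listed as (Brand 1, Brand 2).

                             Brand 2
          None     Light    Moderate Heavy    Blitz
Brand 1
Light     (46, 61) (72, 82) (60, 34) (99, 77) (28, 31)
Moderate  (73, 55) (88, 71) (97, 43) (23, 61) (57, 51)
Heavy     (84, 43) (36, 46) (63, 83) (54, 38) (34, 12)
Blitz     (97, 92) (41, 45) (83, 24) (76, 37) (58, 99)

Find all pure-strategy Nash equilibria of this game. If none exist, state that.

(Light, None): Brand 1 can switch to Moderate (46 → 73). Not NE.
(Light, Light): Brand 1 can switch to Moderate (72 → 88). Not NE.
(Light, Moderate): Brand 1 can switch to Moderate (60 → 97). Not NE.
(Light, Heavy): Brand 2 can switch to Light (77 → 82). Not NE.
(Light, Blitz): Brand 1 can switch to Moderate (28 → 57). Not NE.
(Moderate, None): Brand 1 can switch to Heavy (73 → 84). Not NE.
(Moderate, Light): Brand 1 gets 88, best alternative 72; Brand 2 gets 71, best alternative 61. No profitable deviation — NE.
(Moderate, Moderate): Brand 2 can switch to None (43 → 55). Not NE.
(Moderate, Heavy): Brand 1 can switch to Light (23 → 99). Not NE.
(Blitz, Blitz): Brand 1 gets 58, best alternative 57; Brand 2 gets 99, best alternative 92. No profitable deviation — NE.
(The remaining 10 profiles each have a profitable deviation by the same check.)

Pure-strategy Nash equilibria: (Moderate, Light); (Blitz, Blitz)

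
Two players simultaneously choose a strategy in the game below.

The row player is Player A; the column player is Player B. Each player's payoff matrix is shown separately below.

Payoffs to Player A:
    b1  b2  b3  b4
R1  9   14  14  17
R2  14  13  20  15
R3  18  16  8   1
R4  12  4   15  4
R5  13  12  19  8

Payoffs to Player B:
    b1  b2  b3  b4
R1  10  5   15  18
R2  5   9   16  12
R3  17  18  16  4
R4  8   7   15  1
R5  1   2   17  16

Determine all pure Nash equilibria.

Pure-strategy Nash equilibria: (R1, b4) and (R2, b3) and (R3, b2)

For each strategy profile, look for a profitable unilateral deviation.
(R1, b1): Player A can switch to R2 (9 → 14). Not NE.
(R1, b2): Player A can switch to R3 (14 → 16). Not NE.
(R1, b3): Player A can switch to R2 (14 → 20). Not NE.
(R1, b4): Player A gets 17, best alternative 15; Player B gets 18, best alternative 15. No profitable deviation — NE.
(R2, b1): Player A can switch to R3 (14 → 18). Not NE.
(R2, b2): Player A can switch to R1 (13 → 14). Not NE.
(R2, b3): Player A gets 20, best alternative 19; Player B gets 16, best alternative 12. No profitable deviation — NE.
(R2, b4): Player A can switch to R1 (15 → 17). Not NE.
(R3, b1): Player B can switch to b2 (17 → 18). Not NE.
(R3, b2): Player A gets 16, best alternative 14; Player B gets 18, best alternative 17. No profitable deviation — NE.
(R3, b3): Player A can switch to R1 (8 → 14). Not NE.
(R3, b4): Player A can switch to R1 (1 → 17). Not NE.
(R4, b1): Player A can switch to R2 (12 → 14). Not NE.
(R4, b2): Player A can switch to R1 (4 → 14). Not NE.
(R4, b3): Player A can switch to R2 (15 → 20). Not NE.
(The remaining 5 profiles each have a profitable deviation by the same check.)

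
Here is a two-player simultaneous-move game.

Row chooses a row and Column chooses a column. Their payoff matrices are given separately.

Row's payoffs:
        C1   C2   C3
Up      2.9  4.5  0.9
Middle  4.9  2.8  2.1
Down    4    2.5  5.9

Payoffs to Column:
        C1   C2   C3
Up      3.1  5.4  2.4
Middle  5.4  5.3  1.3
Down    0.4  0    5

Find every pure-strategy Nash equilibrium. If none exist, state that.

(Up, C1): Row can switch to Middle (2.9 → 4.9). Not NE.
(Up, C2): Row gets 4.5, best alternative 2.8; Column gets 5.4, best alternative 3.1. No profitable deviation — NE.
(Up, C3): Row can switch to Middle (0.9 → 2.1). Not NE.
(Middle, C1): Row gets 4.9, best alternative 4; Column gets 5.4, best alternative 5.3. No profitable deviation — NE.
(Middle, C2): Row can switch to Up (2.8 → 4.5). Not NE.
(Middle, C3): Row can switch to Down (2.1 → 5.9). Not NE.
(Down, C1): Row can switch to Middle (4 → 4.9). Not NE.
(Down, C2): Row can switch to Up (2.5 → 4.5). Not NE.
(Down, C3): Row gets 5.9, best alternative 2.1; Column gets 5, best alternative 0.4. No profitable deviation — NE.

The pure Nash equilibria are (Up, C2), (Middle, C1), (Down, C3).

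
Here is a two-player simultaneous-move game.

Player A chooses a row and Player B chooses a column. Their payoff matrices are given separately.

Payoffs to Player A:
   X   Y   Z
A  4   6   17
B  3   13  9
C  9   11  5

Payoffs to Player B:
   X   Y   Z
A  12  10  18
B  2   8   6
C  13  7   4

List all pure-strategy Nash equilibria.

For each player, find the best response to each opponent profile; mutual best responses are the pure NE.
Player A against X: payoffs 4, 3, 9 → best response C.
Player A against Y: payoffs 6, 13, 11 → best response B.
Player A against Z: payoffs 17, 9, 5 → best response A.
Player B against A: payoffs 12, 10, 18 → best response Z.
Player B against B: payoffs 2, 8, 6 → best response Y.
Player B against C: payoffs 13, 7, 4 → best response X.
Mutual best responses: (A, Z); (B, Y); (C, X).

Pure-strategy Nash equilibria: (A, Z); (B, Y); (C, X)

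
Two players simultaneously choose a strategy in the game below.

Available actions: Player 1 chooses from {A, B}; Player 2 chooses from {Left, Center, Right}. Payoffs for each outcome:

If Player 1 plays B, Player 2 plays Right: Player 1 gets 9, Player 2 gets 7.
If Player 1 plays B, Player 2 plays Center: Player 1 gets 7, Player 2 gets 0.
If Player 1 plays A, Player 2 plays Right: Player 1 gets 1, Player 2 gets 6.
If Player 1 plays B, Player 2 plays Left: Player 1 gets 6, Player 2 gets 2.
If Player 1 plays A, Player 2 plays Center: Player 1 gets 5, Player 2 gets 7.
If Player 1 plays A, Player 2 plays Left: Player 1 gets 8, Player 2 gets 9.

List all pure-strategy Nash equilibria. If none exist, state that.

(A, Left) and (B, Right)

(A, Left): Player 1 gets 8, best alternative 6; Player 2 gets 9, best alternative 7. No profitable deviation — NE.
(A, Center): Player 1 can switch to B (5 → 7). Not NE.
(A, Right): Player 1 can switch to B (1 → 9). Not NE.
(B, Left): Player 1 can switch to A (6 → 8). Not NE.
(B, Center): Player 2 can switch to Left (0 → 2). Not NE.
(B, Right): Player 1 gets 9, best alternative 1; Player 2 gets 7, best alternative 2. No profitable deviation — NE.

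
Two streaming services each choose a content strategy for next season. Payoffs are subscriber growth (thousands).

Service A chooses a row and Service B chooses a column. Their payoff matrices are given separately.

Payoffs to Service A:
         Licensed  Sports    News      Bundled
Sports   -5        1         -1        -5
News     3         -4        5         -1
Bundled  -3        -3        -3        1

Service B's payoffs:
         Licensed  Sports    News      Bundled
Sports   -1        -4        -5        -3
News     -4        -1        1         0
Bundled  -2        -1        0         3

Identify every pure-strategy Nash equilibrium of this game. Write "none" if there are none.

(News, News) and (Bundled, Bundled)

Service A against Licensed: payoffs -5, 3, -3 → best response News.
Service A against Sports: payoffs 1, -4, -3 → best response Sports.
Service A against News: payoffs -1, 5, -3 → best response News.
Service A against Bundled: payoffs -5, -1, 1 → best response Bundled.
Service B against Sports: payoffs -1, -4, -5, -3 → best response Licensed.
Service B against News: payoffs -4, -1, 1, 0 → best response News.
Service B against Bundled: payoffs -2, -1, 0, 3 → best response Bundled.
Mutual best responses: (News, News); (Bundled, Bundled).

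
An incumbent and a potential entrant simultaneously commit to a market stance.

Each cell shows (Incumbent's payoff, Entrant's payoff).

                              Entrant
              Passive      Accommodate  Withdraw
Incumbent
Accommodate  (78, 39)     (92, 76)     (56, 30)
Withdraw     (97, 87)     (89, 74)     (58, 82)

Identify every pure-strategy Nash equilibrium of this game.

(Accommodate, Passive): Incumbent can switch to Withdraw (78 → 97). Not NE.
(Accommodate, Accommodate): Incumbent gets 92, best alternative 89; Entrant gets 76, best alternative 39. No profitable deviation — NE.
(Accommodate, Withdraw): Incumbent can switch to Withdraw (56 → 58). Not NE.
(Withdraw, Passive): Incumbent gets 97, best alternative 78; Entrant gets 87, best alternative 82. No profitable deviation — NE.
(Withdraw, Accommodate): Incumbent can switch to Accommodate (89 → 92). Not NE.
(Withdraw, Withdraw): Entrant can switch to Passive (82 → 87). Not NE.

(Accommodate, Accommodate) and (Withdraw, Passive)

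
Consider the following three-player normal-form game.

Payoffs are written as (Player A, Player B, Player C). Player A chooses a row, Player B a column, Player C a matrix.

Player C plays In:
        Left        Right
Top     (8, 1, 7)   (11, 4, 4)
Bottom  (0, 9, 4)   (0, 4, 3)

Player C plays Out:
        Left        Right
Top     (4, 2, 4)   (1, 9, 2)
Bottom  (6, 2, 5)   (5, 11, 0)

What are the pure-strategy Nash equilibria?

Player A against (Left, In): payoffs 8, 0 → best response Top.
Player A against (Left, Out): payoffs 4, 6 → best response Bottom.
Player A against (Right, In): payoffs 11, 0 → best response Top.
Player A against (Right, Out): payoffs 1, 5 → best response Bottom.
Player B against (Top, In): payoffs 1, 4 → best response Right.
Player B against (Top, Out): payoffs 2, 9 → best response Right.
Player B against (Bottom, In): payoffs 9, 4 → best response Left.
Player B against (Bottom, Out): payoffs 2, 11 → best response Right.
Player C against (Top, Left): payoffs 7, 4 → best response In.
Player C against (Top, Right): payoffs 4, 2 → best response In.
Player C against (Bottom, Left): payoffs 4, 5 → best response Out.
Player C against (Bottom, Right): payoffs 3, 0 → best response In.
Mutual best responses: (Top, Right, In).

Pure NE: (Top, Right, In)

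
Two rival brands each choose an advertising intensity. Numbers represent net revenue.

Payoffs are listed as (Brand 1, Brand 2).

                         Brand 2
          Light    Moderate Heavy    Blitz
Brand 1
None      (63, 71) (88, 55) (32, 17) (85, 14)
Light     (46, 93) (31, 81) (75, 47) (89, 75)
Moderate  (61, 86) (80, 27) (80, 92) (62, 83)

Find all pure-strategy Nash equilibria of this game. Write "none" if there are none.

(None, Light); (Moderate, Heavy)

Check each profile: it is a Nash equilibrium iff no player can strictly gain by switching unilaterally.
(None, Light): Brand 1 gets 63, best alternative 61; Brand 2 gets 71, best alternative 55. No profitable deviation — NE.
(None, Moderate): Brand 2 can switch to Light (55 → 71). Not NE.
(None, Heavy): Brand 1 can switch to Light (32 → 75). Not NE.
(None, Blitz): Brand 1 can switch to Light (85 → 89). Not NE.
(Light, Light): Brand 1 can switch to None (46 → 63). Not NE.
(Light, Moderate): Brand 1 can switch to None (31 → 88). Not NE.
(Light, Heavy): Brand 1 can switch to Moderate (75 → 80). Not NE.
(Light, Blitz): Brand 2 can switch to Light (75 → 93). Not NE.
(Moderate, Light): Brand 1 can switch to None (61 → 63). Not NE.
(Moderate, Moderate): Brand 1 can switch to None (80 → 88). Not NE.
(Moderate, Heavy): Brand 1 gets 80, best alternative 75; Brand 2 gets 92, best alternative 86. No profitable deviation — NE.
(Moderate, Blitz): Brand 1 can switch to None (62 → 85). Not NE.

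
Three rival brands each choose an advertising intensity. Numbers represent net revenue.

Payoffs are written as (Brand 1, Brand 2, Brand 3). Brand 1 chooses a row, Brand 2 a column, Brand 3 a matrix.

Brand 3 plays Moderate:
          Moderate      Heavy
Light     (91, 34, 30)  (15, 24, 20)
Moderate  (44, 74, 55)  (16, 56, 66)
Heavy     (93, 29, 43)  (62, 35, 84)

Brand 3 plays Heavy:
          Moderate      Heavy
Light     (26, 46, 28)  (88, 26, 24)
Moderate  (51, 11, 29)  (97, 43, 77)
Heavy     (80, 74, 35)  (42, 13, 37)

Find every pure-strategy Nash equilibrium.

Brand 1 against (Moderate, Moderate): payoffs 91, 44, 93 → best response Heavy.
Brand 1 against (Moderate, Heavy): payoffs 26, 51, 80 → best response Heavy.
Brand 1 against (Heavy, Moderate): payoffs 15, 16, 62 → best response Heavy.
Brand 1 against (Heavy, Heavy): payoffs 88, 97, 42 → best response Moderate.
Brand 2 against (Light, Moderate): payoffs 34, 24 → best response Moderate.
Brand 2 against (Light, Heavy): payoffs 46, 26 → best response Moderate.
Brand 2 against (Moderate, Moderate): payoffs 74, 56 → best response Moderate.
Brand 2 against (Moderate, Heavy): payoffs 11, 43 → best response Heavy.
Brand 2 against (Heavy, Moderate): payoffs 29, 35 → best response Heavy.
Brand 2 against (Heavy, Heavy): payoffs 74, 13 → best response Moderate.
Brand 3 against (Light, Moderate): payoffs 30, 28 → best response Moderate.
Brand 3 against (Light, Heavy): payoffs 20, 24 → best response Heavy.
Brand 3 against (Moderate, Moderate): payoffs 55, 29 → best response Moderate.
Brand 3 against (Moderate, Heavy): payoffs 66, 77 → best response Heavy.
Brand 3 against (Heavy, Moderate): payoffs 43, 35 → best response Moderate.
Brand 3 against (Heavy, Heavy): payoffs 84, 37 → best response Moderate.
Mutual best responses: (Moderate, Heavy, Heavy); (Heavy, Heavy, Moderate).

(Moderate, Heavy, Heavy) and (Heavy, Heavy, Moderate)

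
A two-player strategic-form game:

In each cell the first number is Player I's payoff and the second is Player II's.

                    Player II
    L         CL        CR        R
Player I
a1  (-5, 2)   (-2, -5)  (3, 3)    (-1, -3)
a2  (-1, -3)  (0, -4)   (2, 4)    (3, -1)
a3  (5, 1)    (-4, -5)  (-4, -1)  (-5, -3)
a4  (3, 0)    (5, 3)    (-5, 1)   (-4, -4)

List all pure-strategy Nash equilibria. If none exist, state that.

The pure Nash equilibria are (a1, CR) and (a3, L) and (a4, CL).

Player I against L: payoffs -5, -1, 5, 3 → best response a3.
Player I against CL: payoffs -2, 0, -4, 5 → best response a4.
Player I against CR: payoffs 3, 2, -4, -5 → best response a1.
Player I against R: payoffs -1, 3, -5, -4 → best response a2.
Player II against a1: payoffs 2, -5, 3, -3 → best response CR.
Player II against a2: payoffs -3, -4, 4, -1 → best response CR.
Player II against a3: payoffs 1, -5, -1, -3 → best response L.
Player II against a4: payoffs 0, 3, 1, -4 → best response CL.
Mutual best responses: (a1, CR); (a3, L); (a4, CL).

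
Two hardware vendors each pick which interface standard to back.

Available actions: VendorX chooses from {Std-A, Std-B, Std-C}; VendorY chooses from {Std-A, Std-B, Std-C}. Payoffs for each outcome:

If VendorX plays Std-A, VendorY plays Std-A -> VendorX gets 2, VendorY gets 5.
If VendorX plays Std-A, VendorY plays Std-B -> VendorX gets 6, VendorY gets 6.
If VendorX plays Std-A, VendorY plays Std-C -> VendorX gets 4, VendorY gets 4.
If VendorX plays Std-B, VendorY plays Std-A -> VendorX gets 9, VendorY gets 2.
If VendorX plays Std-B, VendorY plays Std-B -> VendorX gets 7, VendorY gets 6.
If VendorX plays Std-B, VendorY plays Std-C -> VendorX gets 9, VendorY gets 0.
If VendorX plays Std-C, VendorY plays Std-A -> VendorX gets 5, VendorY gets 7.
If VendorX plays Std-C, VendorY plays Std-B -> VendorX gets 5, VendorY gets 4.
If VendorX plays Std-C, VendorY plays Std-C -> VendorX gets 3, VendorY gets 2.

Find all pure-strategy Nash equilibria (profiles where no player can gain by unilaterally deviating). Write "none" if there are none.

Pure NE: (Std-B, Std-B)

Check each profile: it is a Nash equilibrium iff no player can strictly gain by switching unilaterally.
(Std-A, Std-A): VendorX can switch to Std-B (2 → 9). Not NE.
(Std-A, Std-B): VendorX can switch to Std-B (6 → 7). Not NE.
(Std-A, Std-C): VendorX can switch to Std-B (4 → 9). Not NE.
(Std-B, Std-A): VendorY can switch to Std-B (2 → 6). Not NE.
(Std-B, Std-B): VendorX gets 7, best alternative 6; VendorY gets 6, best alternative 2. No profitable deviation — NE.
(Std-B, Std-C): VendorY can switch to Std-A (0 → 2). Not NE.
(Std-C, Std-A): VendorX can switch to Std-B (5 → 9). Not NE.
(Std-C, Std-B): VendorX can switch to Std-A (5 → 6). Not NE.
(Std-C, Std-C): VendorX can switch to Std-A (3 → 4). Not NE.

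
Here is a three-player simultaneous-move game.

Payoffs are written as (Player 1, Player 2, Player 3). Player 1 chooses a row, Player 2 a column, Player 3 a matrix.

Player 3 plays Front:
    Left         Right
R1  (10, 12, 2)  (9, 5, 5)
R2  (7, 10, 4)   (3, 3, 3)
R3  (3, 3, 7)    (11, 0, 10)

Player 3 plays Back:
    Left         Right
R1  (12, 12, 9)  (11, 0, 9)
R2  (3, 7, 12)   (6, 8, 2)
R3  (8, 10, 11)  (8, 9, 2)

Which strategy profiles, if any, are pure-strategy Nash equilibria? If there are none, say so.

(R1, Left, Front): Player 3 can switch to Back (2 → 9). Not NE.
(R1, Left, Back): Player 1 gets 12, best alternative 8; Player 2 gets 12, best alternative 0; Player 3 gets 9, best alternative 2. No profitable deviation — NE.
(R1, Right, Front): Player 1 can switch to R3 (9 → 11). Not NE.
(R1, Right, Back): Player 2 can switch to Left (0 → 12). Not NE.
(R2, Left, Front): Player 1 can switch to R1 (7 → 10). Not NE.
(R2, Left, Back): Player 1 can switch to R1 (3 → 12). Not NE.
(R2, Right, Front): Player 1 can switch to R1 (3 → 9). Not NE.
(The remaining 5 profiles each have a profitable deviation by the same check.)

(R1, Left, Back)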